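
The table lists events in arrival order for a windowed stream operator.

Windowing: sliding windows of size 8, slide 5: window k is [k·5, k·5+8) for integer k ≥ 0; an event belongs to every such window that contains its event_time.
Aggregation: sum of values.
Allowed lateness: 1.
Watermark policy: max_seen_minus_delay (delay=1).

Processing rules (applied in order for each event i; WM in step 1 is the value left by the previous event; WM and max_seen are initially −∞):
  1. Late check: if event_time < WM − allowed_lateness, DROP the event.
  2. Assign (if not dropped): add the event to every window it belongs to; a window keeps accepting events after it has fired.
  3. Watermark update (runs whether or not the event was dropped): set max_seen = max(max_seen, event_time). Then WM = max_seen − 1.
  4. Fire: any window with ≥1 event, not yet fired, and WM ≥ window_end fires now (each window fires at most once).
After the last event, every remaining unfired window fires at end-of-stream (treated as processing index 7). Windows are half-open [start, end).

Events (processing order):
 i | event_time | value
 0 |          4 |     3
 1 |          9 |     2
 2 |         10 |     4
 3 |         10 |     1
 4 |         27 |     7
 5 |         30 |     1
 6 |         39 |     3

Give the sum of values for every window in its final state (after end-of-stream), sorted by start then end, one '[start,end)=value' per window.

[0,8)=3 [5,13)=7 [10,18)=5 [20,28)=7 [25,33)=8 [30,38)=1 [35,43)=3

i=0 t=4 v=3: → [0,8); WM=3
i=1 t=9 v=2: → [5,13); WM=8; [0,8) fires=3
i=2 t=10 v=4: → [10,18),[5,13); WM=9
i=3 t=10 v=1: → [10,18),[5,13); WM=9
i=4 t=27 v=7: → [25,33),[20,28); WM=26; [5,13) fires=7 [10,18) fires=5
i=5 t=30 v=1: → [30,38),[25,33); WM=29; [20,28) fires=7
i=6 t=39 v=3: → [35,43); WM=38; [25,33) fires=8 [30,38) fires=1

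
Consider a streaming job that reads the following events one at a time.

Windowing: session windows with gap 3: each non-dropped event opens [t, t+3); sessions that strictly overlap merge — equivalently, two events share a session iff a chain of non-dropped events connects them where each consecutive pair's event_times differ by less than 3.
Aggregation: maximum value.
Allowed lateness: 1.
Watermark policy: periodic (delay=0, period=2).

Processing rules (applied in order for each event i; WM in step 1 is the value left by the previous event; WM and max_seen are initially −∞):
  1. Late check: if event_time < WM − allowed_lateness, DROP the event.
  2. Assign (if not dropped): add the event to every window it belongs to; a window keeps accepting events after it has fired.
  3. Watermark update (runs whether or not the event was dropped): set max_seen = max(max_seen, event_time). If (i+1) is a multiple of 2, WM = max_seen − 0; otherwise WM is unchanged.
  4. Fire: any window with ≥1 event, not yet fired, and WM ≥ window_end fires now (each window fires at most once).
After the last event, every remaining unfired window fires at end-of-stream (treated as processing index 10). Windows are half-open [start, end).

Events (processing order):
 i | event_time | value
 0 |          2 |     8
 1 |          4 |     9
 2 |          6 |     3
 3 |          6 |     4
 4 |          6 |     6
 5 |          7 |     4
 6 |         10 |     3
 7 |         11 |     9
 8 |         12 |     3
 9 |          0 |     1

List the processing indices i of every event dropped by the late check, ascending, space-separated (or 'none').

9

i=0 t=2 v=8: → [2,5); WM=−∞
i=1 t=4 v=9: → [2,7); WM=4
i=2 t=6 v=3: → [2,9); WM=4
i=3 t=6 v=4: → [2,9); WM=6
i=4 t=6 v=6: → [2,9); WM=6
i=5 t=7 v=4: → [2,10); WM=7
i=6 t=10 v=3: → [10,13); WM=7
i=7 t=11 v=9: → [10,14); WM=11
i=8 t=12 v=3: → [10,15); WM=11
i=9 t=0 v=1: DROP (t<11-1); WM=12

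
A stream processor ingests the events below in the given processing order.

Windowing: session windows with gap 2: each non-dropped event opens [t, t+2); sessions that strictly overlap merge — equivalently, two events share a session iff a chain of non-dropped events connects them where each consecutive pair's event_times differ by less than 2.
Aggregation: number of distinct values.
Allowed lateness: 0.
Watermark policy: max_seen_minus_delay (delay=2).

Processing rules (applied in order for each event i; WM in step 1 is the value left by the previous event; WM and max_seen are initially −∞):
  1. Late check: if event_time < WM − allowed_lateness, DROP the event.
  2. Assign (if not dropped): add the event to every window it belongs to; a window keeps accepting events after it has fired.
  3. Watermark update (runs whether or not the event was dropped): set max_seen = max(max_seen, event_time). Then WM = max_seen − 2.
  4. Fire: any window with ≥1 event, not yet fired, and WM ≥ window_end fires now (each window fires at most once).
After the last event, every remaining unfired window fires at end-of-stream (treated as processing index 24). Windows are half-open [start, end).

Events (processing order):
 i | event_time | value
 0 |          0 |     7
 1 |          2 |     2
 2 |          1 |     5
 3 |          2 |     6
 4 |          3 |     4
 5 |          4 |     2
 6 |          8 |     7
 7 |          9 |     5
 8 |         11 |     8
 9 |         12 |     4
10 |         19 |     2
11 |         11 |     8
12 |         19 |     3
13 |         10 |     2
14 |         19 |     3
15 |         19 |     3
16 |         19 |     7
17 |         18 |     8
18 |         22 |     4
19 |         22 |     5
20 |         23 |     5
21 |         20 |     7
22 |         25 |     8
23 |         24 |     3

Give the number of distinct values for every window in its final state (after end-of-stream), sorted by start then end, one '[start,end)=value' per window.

[0,6)=5 [8,11)=2 [11,14)=2 [18,21)=4 [22,27)=4

i=0 t=0 v=7: → [0,2); WM=-2
i=1 t=2 v=2: → [2,4); WM=0
i=2 t=1 v=5: → [0,4); WM=0
i=3 t=2 v=6: → [0,4); WM=0
i=4 t=3 v=4: → [0,5); WM=1
i=5 t=4 v=2: → [0,6); WM=2
i=6 t=8 v=7: → [8,10); WM=6
i=7 t=9 v=5: → [8,11); WM=7
i=8 t=11 v=8: → [11,13); WM=9
i=9 t=12 v=4: → [11,14); WM=10
i=10 t=19 v=2: → [19,21); WM=17
i=11 t=11 v=8: DROP (t<17-0); WM=17
i=12 t=19 v=3: → [19,21); WM=17
i=13 t=10 v=2: DROP (t<17-0); WM=17
i=14 t=19 v=3: → [19,21); WM=17
i=15 t=19 v=3: → [19,21); WM=17
i=16 t=19 v=7: → [19,21); WM=17
i=17 t=18 v=8: → [18,21); WM=17
i=18 t=22 v=4: → [22,24); WM=20
i=19 t=22 v=5: → [22,24); WM=20
i=20 t=23 v=5: → [22,25); WM=21
i=21 t=20 v=7: DROP (t<21-0); WM=21
i=22 t=25 v=8: → [25,27); WM=23
i=23 t=24 v=3: → [22,27); WM=23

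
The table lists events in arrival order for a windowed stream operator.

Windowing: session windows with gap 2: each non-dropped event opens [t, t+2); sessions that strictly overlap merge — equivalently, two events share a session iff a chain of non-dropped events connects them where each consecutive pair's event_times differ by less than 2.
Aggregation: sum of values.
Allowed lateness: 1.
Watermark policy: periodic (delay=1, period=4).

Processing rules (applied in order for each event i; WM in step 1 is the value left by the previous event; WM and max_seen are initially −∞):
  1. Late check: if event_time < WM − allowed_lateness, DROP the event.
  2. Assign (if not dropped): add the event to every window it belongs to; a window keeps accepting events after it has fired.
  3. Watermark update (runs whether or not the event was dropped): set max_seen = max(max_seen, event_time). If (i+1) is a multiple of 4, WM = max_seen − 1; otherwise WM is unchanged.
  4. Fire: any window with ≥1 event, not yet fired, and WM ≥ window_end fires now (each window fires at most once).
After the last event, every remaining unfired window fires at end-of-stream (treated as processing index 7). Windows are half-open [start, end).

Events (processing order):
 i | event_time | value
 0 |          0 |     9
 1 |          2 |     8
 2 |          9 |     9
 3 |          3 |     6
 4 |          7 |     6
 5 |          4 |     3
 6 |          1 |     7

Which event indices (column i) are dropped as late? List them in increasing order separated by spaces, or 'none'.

i=0 t=0 v=9: → [0,2); WM=−∞
i=1 t=2 v=8: → [2,4); WM=−∞
i=2 t=9 v=9: → [9,11); WM=−∞
i=3 t=3 v=6: → [2,5); WM=8
i=4 t=7 v=6: → [7,9); WM=8
i=5 t=4 v=3: DROP (t<8-1); WM=8
i=6 t=1 v=7: DROP (t<8-1); WM=8

5 6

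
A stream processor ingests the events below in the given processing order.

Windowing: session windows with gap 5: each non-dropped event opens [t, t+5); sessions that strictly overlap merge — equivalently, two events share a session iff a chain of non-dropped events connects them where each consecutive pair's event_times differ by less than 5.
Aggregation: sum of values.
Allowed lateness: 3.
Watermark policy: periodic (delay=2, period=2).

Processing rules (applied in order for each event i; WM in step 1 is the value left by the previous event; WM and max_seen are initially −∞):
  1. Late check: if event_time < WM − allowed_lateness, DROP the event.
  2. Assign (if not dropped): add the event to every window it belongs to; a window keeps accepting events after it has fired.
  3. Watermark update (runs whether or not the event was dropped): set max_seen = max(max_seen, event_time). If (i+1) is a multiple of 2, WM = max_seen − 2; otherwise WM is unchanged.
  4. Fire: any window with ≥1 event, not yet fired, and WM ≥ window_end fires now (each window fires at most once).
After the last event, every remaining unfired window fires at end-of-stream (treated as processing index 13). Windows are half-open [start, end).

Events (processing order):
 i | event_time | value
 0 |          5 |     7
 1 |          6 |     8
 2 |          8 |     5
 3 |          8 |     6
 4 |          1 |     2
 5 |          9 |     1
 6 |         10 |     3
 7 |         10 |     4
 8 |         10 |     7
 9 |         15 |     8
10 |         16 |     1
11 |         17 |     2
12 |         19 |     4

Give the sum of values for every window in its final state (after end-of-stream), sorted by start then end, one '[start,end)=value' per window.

[5,15)=41 [15,24)=15

i=0 t=5 v=7: → [5,10); WM=−∞
i=1 t=6 v=8: → [5,11); WM=4
i=2 t=8 v=5: → [5,13); WM=4
i=3 t=8 v=6: → [5,13); WM=6
i=4 t=1 v=2: DROP (t<6-3); WM=6
i=5 t=9 v=1: → [5,14); WM=7
i=6 t=10 v=3: → [5,15); WM=7
i=7 t=10 v=4: → [5,15); WM=8
i=8 t=10 v=7: → [5,15); WM=8
i=9 t=15 v=8: → [15,20); WM=13
i=10 t=16 v=1: → [15,21); WM=13
i=11 t=17 v=2: → [15,22); WM=15
i=12 t=19 v=4: → [15,24); WM=15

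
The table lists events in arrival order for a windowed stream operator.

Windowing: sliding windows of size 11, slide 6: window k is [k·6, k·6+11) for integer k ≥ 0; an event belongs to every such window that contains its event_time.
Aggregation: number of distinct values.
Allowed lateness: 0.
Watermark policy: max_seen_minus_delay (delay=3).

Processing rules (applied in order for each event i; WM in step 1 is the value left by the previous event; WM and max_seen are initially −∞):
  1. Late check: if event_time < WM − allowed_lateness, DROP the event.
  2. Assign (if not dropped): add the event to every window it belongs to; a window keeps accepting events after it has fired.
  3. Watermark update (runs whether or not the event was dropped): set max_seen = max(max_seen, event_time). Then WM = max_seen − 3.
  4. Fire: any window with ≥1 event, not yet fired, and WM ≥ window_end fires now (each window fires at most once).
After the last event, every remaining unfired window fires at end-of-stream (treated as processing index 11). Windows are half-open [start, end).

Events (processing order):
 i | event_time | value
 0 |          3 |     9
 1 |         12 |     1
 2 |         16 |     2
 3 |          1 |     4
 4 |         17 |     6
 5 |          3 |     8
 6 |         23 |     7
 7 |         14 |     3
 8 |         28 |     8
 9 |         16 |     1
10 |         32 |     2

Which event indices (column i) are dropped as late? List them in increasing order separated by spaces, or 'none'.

3 5 7 9

i=0 t=3 v=9: → [0,11); WM=0
i=1 t=12 v=1: → [12,23),[6,17); WM=9
i=2 t=16 v=2: → [12,23),[6,17); WM=13; [0,11) fires=1
i=3 t=1 v=4: DROP (t<13-0); WM=13
i=4 t=17 v=6: → [12,23); WM=14
i=5 t=3 v=8: DROP (t<14-0); WM=14
i=6 t=23 v=7: → [18,29); WM=20; [6,17) fires=2
i=7 t=14 v=3: DROP (t<20-0); WM=20
i=8 t=28 v=8: → [24,35),[18,29); WM=25; [12,23) fires=3
i=9 t=16 v=1: DROP (t<25-0); WM=25
i=10 t=32 v=2: → [30,41),[24,35); WM=29; [18,29) fires=2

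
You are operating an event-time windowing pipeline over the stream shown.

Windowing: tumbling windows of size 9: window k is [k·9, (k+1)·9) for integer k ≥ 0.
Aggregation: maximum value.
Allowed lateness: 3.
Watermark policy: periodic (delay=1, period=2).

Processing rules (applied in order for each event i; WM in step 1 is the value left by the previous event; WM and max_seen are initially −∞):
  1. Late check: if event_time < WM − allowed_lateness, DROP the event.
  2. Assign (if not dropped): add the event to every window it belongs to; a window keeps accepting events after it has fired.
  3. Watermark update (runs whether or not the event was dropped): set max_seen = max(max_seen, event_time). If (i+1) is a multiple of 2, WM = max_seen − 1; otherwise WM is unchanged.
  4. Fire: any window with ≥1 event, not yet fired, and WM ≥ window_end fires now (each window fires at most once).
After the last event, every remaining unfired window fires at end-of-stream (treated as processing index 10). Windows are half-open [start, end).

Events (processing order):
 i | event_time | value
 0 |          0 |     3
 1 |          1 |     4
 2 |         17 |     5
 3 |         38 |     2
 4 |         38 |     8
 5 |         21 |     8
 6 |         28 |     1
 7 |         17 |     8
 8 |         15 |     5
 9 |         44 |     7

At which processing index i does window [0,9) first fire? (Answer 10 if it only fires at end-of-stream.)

i=0 t=0 v=3: → [0,9); WM=−∞
i=1 t=1 v=4: → [0,9); WM=0
i=2 t=17 v=5: → [9,18); WM=0
i=3 t=38 v=2: → [36,45); WM=37; [0,9) fires=4 [9,18) fires=5
i=4 t=38 v=8: → [36,45); WM=37
i=5 t=21 v=8: DROP (t<37-3); WM=37
i=6 t=28 v=1: DROP (t<37-3); WM=37
i=7 t=17 v=8: DROP (t<37-3); WM=37
i=8 t=15 v=5: DROP (t<37-3); WM=37
i=9 t=44 v=7: → [36,45); WM=43

3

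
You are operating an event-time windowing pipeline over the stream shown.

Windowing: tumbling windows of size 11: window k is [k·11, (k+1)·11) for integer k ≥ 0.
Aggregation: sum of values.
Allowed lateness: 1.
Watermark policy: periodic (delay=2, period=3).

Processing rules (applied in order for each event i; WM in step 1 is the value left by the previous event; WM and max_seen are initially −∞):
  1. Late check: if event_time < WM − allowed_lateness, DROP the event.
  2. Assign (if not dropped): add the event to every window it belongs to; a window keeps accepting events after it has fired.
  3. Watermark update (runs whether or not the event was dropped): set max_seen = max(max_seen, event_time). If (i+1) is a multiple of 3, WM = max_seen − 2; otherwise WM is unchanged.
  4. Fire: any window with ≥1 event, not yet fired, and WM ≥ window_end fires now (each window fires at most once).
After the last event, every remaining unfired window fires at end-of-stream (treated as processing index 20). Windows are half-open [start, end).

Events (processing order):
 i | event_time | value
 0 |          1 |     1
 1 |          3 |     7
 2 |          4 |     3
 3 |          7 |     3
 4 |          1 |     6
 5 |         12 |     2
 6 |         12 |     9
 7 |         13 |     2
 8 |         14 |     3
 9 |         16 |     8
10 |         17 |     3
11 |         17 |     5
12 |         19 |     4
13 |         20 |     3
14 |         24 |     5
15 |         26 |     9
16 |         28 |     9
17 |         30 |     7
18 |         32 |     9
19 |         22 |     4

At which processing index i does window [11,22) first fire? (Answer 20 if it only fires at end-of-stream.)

14

i=0 t=1 v=1: → [0,11); WM=−∞
i=1 t=3 v=7: → [0,11); WM=−∞
i=2 t=4 v=3: → [0,11); WM=2
i=3 t=7 v=3: → [0,11); WM=2
i=4 t=1 v=6: → [0,11); WM=2
i=5 t=12 v=2: → [11,22); WM=10
i=6 t=12 v=9: → [11,22); WM=10
i=7 t=13 v=2: → [11,22); WM=10
i=8 t=14 v=3: → [11,22); WM=12; [0,11) fires=20
i=9 t=16 v=8: → [11,22); WM=12
i=10 t=17 v=3: → [11,22); WM=12
i=11 t=17 v=5: → [11,22); WM=15
i=12 t=19 v=4: → [11,22); WM=15
i=13 t=20 v=3: → [11,22); WM=15
i=14 t=24 v=5: → [22,33); WM=22; [11,22) fires=39
i=15 t=26 v=9: → [22,33); WM=22
i=16 t=28 v=9: → [22,33); WM=22
i=17 t=30 v=7: → [22,33); WM=28
i=18 t=32 v=9: → [22,33); WM=28
i=19 t=22 v=4: DROP (t<28-1); WM=28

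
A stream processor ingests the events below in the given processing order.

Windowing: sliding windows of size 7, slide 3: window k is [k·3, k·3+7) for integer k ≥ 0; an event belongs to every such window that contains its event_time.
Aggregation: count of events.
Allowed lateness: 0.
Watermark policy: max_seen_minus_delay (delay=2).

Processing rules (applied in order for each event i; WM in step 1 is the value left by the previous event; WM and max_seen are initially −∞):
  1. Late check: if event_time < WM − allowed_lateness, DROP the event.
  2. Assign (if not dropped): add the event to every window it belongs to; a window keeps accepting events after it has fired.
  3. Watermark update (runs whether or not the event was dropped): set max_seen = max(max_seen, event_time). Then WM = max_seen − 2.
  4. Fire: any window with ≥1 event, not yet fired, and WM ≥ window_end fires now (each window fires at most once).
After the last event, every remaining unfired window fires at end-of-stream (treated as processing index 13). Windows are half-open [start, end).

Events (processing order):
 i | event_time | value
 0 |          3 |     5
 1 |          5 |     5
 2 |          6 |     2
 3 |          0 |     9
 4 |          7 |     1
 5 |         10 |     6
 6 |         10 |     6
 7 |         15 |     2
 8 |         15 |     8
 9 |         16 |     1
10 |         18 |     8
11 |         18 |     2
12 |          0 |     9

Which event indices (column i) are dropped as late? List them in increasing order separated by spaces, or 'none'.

3 12

i=0 t=3 v=5: → [3,10),[0,7); WM=1
i=1 t=5 v=5: → [3,10),[0,7); WM=3
i=2 t=6 v=2: → [6,13),[3,10),[0,7); WM=4
i=3 t=0 v=9: DROP (t<4-0); WM=4
i=4 t=7 v=1: → [6,13),[3,10); WM=5
i=5 t=10 v=6: → [9,16),[6,13); WM=8; [0,7) fires=3
i=6 t=10 v=6: → [9,16),[6,13); WM=8
i=7 t=15 v=2: → [15,22),[12,19),[9,16); WM=13; [3,10) fires=4 [6,13) fires=4
i=8 t=15 v=8: → [15,22),[12,19),[9,16); WM=13
i=9 t=16 v=1: → [15,22),[12,19); WM=14
i=10 t=18 v=8: → [18,25),[15,22),[12,19); WM=16; [9,16) fires=4
i=11 t=18 v=2: → [18,25),[15,22),[12,19); WM=16
i=12 t=0 v=9: DROP (t<16-0); WM=16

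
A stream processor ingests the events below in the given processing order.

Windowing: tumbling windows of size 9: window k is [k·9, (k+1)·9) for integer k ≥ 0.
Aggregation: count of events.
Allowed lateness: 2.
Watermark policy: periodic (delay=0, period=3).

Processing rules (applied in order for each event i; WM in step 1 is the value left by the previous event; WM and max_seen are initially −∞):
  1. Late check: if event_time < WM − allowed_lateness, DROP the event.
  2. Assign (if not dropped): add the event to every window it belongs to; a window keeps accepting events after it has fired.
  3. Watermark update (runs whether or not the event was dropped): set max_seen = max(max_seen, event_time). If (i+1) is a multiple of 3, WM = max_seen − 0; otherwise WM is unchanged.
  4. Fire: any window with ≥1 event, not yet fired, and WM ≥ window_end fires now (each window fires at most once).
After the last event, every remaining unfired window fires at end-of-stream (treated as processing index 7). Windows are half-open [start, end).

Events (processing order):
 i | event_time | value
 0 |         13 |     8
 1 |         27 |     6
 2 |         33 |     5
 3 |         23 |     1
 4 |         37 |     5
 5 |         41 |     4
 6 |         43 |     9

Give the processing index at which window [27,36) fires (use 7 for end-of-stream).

i=0 t=13 v=8: → [9,18); WM=−∞
i=1 t=27 v=6: → [27,36); WM=−∞
i=2 t=33 v=5: → [27,36); WM=33; [9,18) fires=1
i=3 t=23 v=1: DROP (t<33-2); WM=33
i=4 t=37 v=5: → [36,45); WM=33
i=5 t=41 v=4: → [36,45); WM=41; [27,36) fires=2
i=6 t=43 v=9: → [36,45); WM=41

5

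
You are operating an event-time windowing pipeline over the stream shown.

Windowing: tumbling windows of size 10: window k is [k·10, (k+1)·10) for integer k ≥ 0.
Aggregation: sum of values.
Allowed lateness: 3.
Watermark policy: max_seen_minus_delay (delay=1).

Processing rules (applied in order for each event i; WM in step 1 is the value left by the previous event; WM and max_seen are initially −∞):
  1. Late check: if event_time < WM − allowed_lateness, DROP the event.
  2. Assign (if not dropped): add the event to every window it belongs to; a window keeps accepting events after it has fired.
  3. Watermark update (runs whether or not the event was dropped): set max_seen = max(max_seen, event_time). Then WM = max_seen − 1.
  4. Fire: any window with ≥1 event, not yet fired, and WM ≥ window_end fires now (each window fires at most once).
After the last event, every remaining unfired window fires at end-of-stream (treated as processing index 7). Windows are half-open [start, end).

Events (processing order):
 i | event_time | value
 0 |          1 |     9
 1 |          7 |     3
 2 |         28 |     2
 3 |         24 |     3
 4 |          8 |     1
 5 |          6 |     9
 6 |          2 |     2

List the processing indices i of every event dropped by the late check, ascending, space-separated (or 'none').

4 5 6

i=0 t=1 v=9: → [0,10); WM=0
i=1 t=7 v=3: → [0,10); WM=6
i=2 t=28 v=2: → [20,30); WM=27; [0,10) fires=12
i=3 t=24 v=3: → [20,30); WM=27
i=4 t=8 v=1: DROP (t<27-3); WM=27
i=5 t=6 v=9: DROP (t<27-3); WM=27
i=6 t=2 v=2: DROP (t<27-3); WM=27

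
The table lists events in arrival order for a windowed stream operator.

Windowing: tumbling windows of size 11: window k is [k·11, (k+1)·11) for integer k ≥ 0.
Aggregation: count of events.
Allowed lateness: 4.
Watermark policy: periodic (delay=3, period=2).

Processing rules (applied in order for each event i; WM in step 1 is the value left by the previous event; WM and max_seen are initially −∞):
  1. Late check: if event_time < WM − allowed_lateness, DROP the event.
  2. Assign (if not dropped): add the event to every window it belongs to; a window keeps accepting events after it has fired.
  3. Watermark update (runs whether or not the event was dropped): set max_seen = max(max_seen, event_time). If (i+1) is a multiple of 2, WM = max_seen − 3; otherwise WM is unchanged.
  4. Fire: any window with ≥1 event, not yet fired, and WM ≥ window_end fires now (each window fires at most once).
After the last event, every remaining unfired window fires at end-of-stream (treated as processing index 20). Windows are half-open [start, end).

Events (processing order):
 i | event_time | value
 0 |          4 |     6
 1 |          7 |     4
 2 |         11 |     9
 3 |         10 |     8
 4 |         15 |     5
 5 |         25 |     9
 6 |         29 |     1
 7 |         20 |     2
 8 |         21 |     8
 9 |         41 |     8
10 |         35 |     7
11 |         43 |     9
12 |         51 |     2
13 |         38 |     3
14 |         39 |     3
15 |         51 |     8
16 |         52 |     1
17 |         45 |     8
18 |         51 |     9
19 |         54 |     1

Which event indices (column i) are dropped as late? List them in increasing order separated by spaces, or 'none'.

8 14

i=0 t=4 v=6: → [0,11); WM=−∞
i=1 t=7 v=4: → [0,11); WM=4
i=2 t=11 v=9: → [11,22); WM=4
i=3 t=10 v=8: → [0,11); WM=8
i=4 t=15 v=5: → [11,22); WM=8
i=5 t=25 v=9: → [22,33); WM=22; [0,11) fires=3 [11,22) fires=2
i=6 t=29 v=1: → [22,33); WM=22
i=7 t=20 v=2: → [11,22); WM=26
i=8 t=21 v=8: DROP (t<26-4); WM=26
i=9 t=41 v=8: → [33,44); WM=38; [22,33) fires=2
i=10 t=35 v=7: → [33,44); WM=38
i=11 t=43 v=9: → [33,44); WM=40
i=12 t=51 v=2: → [44,55); WM=40
i=13 t=38 v=3: → [33,44); WM=48; [33,44) fires=4
i=14 t=39 v=3: DROP (t<48-4); WM=48
i=15 t=51 v=8: → [44,55); WM=48
i=16 t=52 v=1: → [44,55); WM=48
i=17 t=45 v=8: → [44,55); WM=49
i=18 t=51 v=9: → [44,55); WM=49
i=19 t=54 v=1: → [44,55); WM=51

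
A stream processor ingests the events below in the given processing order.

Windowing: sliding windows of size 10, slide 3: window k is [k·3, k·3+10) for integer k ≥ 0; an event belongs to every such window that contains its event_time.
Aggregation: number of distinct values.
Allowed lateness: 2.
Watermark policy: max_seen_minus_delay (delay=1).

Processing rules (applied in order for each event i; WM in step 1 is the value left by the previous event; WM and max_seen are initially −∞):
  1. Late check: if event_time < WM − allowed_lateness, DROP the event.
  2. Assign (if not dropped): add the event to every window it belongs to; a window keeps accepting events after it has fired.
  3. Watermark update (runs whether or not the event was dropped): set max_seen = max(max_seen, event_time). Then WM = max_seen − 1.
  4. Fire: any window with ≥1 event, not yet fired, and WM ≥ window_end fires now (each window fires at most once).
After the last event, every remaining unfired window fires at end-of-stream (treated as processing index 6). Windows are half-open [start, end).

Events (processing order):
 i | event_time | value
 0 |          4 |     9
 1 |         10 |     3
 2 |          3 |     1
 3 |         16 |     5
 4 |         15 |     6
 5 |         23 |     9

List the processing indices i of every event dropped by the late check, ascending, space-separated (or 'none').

2

i=0 t=4 v=9: → [3,13),[0,10); WM=3
i=1 t=10 v=3: → [9,19),[6,16),[3,13); WM=9
i=2 t=3 v=1: DROP (t<9-2); WM=9
i=3 t=16 v=5: → [15,25),[12,22),[9,19); WM=15; [0,10) fires=1 [3,13) fires=2
i=4 t=15 v=6: → [15,25),[12,22),[9,19),[6,16); WM=15
i=5 t=23 v=9: → [21,31),[18,28),[15,25); WM=22; [6,16) fires=2 [9,19) fires=3 [12,22) fires=2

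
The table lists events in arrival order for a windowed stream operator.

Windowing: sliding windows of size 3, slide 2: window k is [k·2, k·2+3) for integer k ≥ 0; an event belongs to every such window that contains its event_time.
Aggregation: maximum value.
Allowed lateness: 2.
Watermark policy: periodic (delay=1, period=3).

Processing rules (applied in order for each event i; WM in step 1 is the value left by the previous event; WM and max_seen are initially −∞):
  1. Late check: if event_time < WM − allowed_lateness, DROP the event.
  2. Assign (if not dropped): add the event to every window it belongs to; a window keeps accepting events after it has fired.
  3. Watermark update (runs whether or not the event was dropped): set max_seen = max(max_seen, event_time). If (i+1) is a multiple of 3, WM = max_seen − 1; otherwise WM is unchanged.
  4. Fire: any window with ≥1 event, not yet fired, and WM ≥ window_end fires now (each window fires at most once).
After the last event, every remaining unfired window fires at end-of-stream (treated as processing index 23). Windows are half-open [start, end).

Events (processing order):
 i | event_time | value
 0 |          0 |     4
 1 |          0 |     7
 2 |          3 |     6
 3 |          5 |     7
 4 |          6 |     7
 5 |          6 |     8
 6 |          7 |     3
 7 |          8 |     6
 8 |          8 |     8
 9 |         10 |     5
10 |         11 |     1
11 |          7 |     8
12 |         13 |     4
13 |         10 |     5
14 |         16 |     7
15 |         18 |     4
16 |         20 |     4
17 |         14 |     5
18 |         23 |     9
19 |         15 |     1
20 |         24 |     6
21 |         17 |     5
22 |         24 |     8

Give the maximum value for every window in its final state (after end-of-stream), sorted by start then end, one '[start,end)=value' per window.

i=0 t=0 v=4: → [0,3); WM=−∞
i=1 t=0 v=7: → [0,3); WM=−∞
i=2 t=3 v=6: → [2,5); WM=2
i=3 t=5 v=7: → [4,7); WM=2
i=4 t=6 v=7: → [6,9),[4,7); WM=2
i=5 t=6 v=8: → [6,9),[4,7); WM=5; [0,3) fires=7 [2,5) fires=6
i=6 t=7 v=3: → [6,9); WM=5
i=7 t=8 v=6: → [8,11),[6,9); WM=5
i=8 t=8 v=8: → [8,11),[6,9); WM=7; [4,7) fires=8
i=9 t=10 v=5: → [10,13),[8,11); WM=7
i=10 t=11 v=1: → [10,13); WM=7
i=11 t=7 v=8: → [6,9); WM=10; [6,9) fires=8
i=12 t=13 v=4: → [12,15); WM=10
i=13 t=10 v=5: → [10,13),[8,11); WM=10
i=14 t=16 v=7: → [16,19),[14,17); WM=15; [8,11) fires=8 [10,13) fires=5 [12,15) fires=4
i=15 t=18 v=4: → [18,21),[16,19); WM=15
i=16 t=20 v=4: → [20,23),[18,21); WM=15
i=17 t=14 v=5: → [14,17),[12,15); WM=19; [14,17) fires=7 [16,19) fires=7
i=18 t=23 v=9: → [22,25); WM=19
i=19 t=15 v=1: DROP (t<19-2); WM=19
i=20 t=24 v=6: → [24,27),[22,25); WM=23; [18,21) fires=4 [20,23) fires=4
i=21 t=17 v=5: DROP (t<23-2); WM=23
i=22 t=24 v=8: → [24,27),[22,25); WM=23

[0,3)=7 [2,5)=6 [4,7)=8 [6,9)=8 [8,11)=8 [10,13)=5 [12,15)=5 [14,17)=7 [16,19)=7 [18,21)=4 [20,23)=4 [22,25)=9 [24,27)=8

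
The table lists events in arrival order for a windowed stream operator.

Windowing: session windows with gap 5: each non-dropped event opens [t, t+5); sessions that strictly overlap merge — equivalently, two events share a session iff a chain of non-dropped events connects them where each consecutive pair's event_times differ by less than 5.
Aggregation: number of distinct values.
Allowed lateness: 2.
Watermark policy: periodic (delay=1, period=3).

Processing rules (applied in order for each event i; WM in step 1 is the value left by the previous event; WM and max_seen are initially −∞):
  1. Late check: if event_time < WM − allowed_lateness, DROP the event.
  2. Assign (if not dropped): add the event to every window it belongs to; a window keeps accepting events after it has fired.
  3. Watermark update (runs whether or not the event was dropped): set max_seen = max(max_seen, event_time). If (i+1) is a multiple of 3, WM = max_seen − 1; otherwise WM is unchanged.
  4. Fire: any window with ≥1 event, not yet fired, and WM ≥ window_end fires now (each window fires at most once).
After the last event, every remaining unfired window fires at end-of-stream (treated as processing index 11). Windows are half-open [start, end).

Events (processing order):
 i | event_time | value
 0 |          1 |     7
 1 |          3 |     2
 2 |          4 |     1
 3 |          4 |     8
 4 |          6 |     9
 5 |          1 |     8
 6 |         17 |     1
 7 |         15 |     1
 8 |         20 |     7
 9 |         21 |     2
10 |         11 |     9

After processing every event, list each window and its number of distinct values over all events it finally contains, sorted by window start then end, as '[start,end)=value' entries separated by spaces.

[1,11)=5 [15,26)=3

i=0 t=1 v=7: → [1,6); WM=−∞
i=1 t=3 v=2: → [1,8); WM=−∞
i=2 t=4 v=1: → [1,9); WM=3
i=3 t=4 v=8: → [1,9); WM=3
i=4 t=6 v=9: → [1,11); WM=3
i=5 t=1 v=8: → [1,11); WM=5
i=6 t=17 v=1: → [17,22); WM=5
i=7 t=15 v=1: → [15,22); WM=5
i=8 t=20 v=7: → [15,25); WM=19
i=9 t=21 v=2: → [15,26); WM=19
i=10 t=11 v=9: DROP (t<19-2); WM=19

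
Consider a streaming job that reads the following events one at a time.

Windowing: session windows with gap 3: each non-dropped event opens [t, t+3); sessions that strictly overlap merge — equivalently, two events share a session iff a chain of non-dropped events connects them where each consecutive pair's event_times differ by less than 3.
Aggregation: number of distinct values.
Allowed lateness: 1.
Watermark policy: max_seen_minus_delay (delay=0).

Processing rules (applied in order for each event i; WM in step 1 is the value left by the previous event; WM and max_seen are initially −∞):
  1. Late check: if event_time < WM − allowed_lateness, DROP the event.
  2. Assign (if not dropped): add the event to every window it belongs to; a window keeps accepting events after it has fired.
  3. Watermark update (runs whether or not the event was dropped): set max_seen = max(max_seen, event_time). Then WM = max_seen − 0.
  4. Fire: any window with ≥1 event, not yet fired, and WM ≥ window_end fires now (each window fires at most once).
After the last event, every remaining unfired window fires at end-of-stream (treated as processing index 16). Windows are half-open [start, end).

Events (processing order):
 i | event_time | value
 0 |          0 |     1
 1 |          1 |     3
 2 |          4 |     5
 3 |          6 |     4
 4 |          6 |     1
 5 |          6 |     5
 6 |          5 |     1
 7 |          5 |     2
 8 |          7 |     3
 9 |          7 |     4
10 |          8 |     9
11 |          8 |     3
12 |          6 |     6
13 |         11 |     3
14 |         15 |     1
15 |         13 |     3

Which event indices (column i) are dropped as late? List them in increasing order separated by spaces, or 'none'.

12 15

i=0 t=0 v=1: → [0,3); WM=0
i=1 t=1 v=3: → [0,4); WM=1
i=2 t=4 v=5: → [4,7); WM=4
i=3 t=6 v=4: → [4,9); WM=6
i=4 t=6 v=1: → [4,9); WM=6
i=5 t=6 v=5: → [4,9); WM=6
i=6 t=5 v=1: → [4,9); WM=6
i=7 t=5 v=2: → [4,9); WM=6
i=8 t=7 v=3: → [4,10); WM=7
i=9 t=7 v=4: → [4,10); WM=7
i=10 t=8 v=9: → [4,11); WM=8
i=11 t=8 v=3: → [4,11); WM=8
i=12 t=6 v=6: DROP (t<8-1); WM=8
i=13 t=11 v=3: → [11,14); WM=11
i=14 t=15 v=1: → [15,18); WM=15
i=15 t=13 v=3: DROP (t<15-1); WM=15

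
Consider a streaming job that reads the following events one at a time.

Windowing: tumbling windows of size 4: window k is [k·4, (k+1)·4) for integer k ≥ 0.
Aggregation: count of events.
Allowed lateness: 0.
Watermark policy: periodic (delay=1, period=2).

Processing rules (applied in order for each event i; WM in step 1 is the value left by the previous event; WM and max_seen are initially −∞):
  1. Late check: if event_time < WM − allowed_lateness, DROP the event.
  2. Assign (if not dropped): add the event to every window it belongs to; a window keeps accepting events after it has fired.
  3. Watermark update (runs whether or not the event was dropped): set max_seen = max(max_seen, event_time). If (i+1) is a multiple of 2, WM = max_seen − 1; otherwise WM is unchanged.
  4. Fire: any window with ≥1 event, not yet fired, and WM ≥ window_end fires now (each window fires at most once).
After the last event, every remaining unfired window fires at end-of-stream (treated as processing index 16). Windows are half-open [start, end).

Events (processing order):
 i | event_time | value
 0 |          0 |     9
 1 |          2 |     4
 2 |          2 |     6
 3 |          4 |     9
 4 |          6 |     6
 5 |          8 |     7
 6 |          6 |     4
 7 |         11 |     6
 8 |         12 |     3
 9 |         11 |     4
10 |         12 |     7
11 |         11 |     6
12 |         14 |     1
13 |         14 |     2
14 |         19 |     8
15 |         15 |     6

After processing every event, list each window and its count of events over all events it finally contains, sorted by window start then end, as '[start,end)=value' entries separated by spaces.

i=0 t=0 v=9: → [0,4); WM=−∞
i=1 t=2 v=4: → [0,4); WM=1
i=2 t=2 v=6: → [0,4); WM=1
i=3 t=4 v=9: → [4,8); WM=3
i=4 t=6 v=6: → [4,8); WM=3
i=5 t=8 v=7: → [8,12); WM=7; [0,4) fires=3
i=6 t=6 v=4: DROP (t<7-0); WM=7
i=7 t=11 v=6: → [8,12); WM=10; [4,8) fires=2
i=8 t=12 v=3: → [12,16); WM=10
i=9 t=11 v=4: → [8,12); WM=11
i=10 t=12 v=7: → [12,16); WM=11
i=11 t=11 v=6: → [8,12); WM=11
i=12 t=14 v=1: → [12,16); WM=11
i=13 t=14 v=2: → [12,16); WM=13; [8,12) fires=4
i=14 t=19 v=8: → [16,20); WM=13
i=15 t=15 v=6: → [12,16); WM=18; [12,16) fires=5

[0,4)=3 [4,8)=2 [8,12)=4 [12,16)=5 [16,20)=1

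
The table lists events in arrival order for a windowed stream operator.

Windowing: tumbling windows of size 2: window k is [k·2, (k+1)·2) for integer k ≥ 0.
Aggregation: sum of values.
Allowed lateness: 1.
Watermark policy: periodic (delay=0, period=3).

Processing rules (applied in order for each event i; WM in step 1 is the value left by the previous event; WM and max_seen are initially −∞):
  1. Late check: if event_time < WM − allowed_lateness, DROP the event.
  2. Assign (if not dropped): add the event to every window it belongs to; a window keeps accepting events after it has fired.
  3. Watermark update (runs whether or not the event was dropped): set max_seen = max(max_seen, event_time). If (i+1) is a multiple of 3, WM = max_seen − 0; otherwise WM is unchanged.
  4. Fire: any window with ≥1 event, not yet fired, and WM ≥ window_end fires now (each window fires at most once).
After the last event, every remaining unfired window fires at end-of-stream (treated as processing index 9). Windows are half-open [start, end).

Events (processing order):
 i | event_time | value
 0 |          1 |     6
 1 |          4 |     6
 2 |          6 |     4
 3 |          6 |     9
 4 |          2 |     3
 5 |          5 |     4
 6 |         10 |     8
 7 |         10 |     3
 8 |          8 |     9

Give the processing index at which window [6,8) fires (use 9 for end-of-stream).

8

i=0 t=1 v=6: → [0,2); WM=−∞
i=1 t=4 v=6: → [4,6); WM=−∞
i=2 t=6 v=4: → [6,8); WM=6; [0,2) fires=6 [4,6) fires=6
i=3 t=6 v=9: → [6,8); WM=6
i=4 t=2 v=3: DROP (t<6-1); WM=6
i=5 t=5 v=4: → [4,6); WM=6
i=6 t=10 v=8: → [10,12); WM=6
i=7 t=10 v=3: → [10,12); WM=6
i=8 t=8 v=9: → [8,10); WM=10; [6,8) fires=13 [8,10) fires=9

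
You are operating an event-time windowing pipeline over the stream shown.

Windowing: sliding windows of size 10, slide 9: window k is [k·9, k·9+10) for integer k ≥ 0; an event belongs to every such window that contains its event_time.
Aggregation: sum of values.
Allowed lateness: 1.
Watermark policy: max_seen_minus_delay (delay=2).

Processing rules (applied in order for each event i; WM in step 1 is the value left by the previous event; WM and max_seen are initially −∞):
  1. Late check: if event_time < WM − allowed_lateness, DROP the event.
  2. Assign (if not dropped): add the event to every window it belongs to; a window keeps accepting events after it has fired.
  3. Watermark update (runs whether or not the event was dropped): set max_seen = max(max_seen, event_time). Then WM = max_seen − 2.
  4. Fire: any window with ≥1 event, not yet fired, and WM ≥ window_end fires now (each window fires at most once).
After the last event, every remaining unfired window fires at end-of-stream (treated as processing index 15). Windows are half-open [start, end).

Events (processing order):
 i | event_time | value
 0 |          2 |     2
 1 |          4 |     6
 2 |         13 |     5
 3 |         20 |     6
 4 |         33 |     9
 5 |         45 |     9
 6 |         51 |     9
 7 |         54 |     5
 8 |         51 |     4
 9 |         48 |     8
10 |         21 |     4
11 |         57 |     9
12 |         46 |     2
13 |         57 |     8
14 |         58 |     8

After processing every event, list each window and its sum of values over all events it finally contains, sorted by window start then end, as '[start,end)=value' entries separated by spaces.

[0,10)=8 [9,19)=5 [18,28)=6 [27,37)=9 [36,46)=9 [45,55)=27 [54,64)=30

i=0 t=2 v=2: → [0,10); WM=0
i=1 t=4 v=6: → [0,10); WM=2
i=2 t=13 v=5: → [9,19); WM=11; [0,10) fires=8
i=3 t=20 v=6: → [18,28); WM=18
i=4 t=33 v=9: → [27,37); WM=31; [9,19) fires=5 [18,28) fires=6
i=5 t=45 v=9: → [45,55),[36,46); WM=43; [27,37) fires=9
i=6 t=51 v=9: → [45,55); WM=49; [36,46) fires=9
i=7 t=54 v=5: → [54,64),[45,55); WM=52
i=8 t=51 v=4: → [45,55); WM=52
i=9 t=48 v=8: DROP (t<52-1); WM=52
i=10 t=21 v=4: DROP (t<52-1); WM=52
i=11 t=57 v=9: → [54,64); WM=55; [45,55) fires=27
i=12 t=46 v=2: DROP (t<55-1); WM=55
i=13 t=57 v=8: → [54,64); WM=55
i=14 t=58 v=8: → [54,64); WM=56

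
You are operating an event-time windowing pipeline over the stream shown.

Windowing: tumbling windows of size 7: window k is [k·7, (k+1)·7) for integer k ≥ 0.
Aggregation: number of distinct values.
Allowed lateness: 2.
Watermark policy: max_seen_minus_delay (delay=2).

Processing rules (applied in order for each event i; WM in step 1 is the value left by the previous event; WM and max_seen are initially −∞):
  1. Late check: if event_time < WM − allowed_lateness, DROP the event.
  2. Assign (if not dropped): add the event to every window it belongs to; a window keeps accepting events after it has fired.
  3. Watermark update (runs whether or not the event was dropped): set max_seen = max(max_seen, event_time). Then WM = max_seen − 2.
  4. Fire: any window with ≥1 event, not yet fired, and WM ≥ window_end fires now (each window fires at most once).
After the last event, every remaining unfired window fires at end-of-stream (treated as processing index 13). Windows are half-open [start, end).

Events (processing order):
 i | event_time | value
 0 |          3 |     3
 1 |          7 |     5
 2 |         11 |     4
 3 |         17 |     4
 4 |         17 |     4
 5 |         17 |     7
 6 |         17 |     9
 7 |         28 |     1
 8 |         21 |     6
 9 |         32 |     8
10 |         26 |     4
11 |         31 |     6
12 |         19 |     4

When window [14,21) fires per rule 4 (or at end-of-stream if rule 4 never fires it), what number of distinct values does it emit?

3

i=0 t=3 v=3: → [0,7); WM=1
i=1 t=7 v=5: → [7,14); WM=5
i=2 t=11 v=4: → [7,14); WM=9; [0,7) fires=1
i=3 t=17 v=4: → [14,21); WM=15; [7,14) fires=2
i=4 t=17 v=4: → [14,21); WM=15
i=5 t=17 v=7: → [14,21); WM=15
i=6 t=17 v=9: → [14,21); WM=15
i=7 t=28 v=1: → [28,35); WM=26; [14,21) fires=3
i=8 t=21 v=6: DROP (t<26-2); WM=26
i=9 t=32 v=8: → [28,35); WM=30
i=10 t=26 v=4: DROP (t<30-2); WM=30
i=11 t=31 v=6: → [28,35); WM=30
i=12 t=19 v=4: DROP (t<30-2); WM=30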